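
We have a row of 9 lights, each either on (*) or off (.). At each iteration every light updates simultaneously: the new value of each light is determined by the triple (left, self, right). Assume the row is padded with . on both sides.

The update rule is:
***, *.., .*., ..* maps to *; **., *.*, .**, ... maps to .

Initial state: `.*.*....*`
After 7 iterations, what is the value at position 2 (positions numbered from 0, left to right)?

iteration 1: **.**..**
iteration 2: .....**..
iteration 3: ....*..*.
iteration 4: ...******
iteration 5: ..*.****.
iteration 6: .**..**.*
iteration 7: *..**...*
position 2 holds .

.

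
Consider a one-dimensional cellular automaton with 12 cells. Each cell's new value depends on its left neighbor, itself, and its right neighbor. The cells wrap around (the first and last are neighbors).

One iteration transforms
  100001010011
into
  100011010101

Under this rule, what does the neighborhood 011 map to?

At position 10 the neighborhood is 011; the next row has 0 there.

0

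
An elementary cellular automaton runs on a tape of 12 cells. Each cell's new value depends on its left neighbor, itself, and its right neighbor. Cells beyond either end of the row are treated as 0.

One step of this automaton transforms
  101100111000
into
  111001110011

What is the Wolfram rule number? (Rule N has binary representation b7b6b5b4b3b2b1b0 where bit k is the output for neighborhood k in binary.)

position 7: 111 → 1  (bit 7 = 1)
position 3: 110 → 0  (bit 6 = 0)
position 1: 101 → 1  (bit 5 = 1)
position 4: 100 → 0  (bit 4 = 0)
position 2: 011 → 1  (bit 3 = 1)
position 0: 010 → 1  (bit 2 = 1)
position 5: 001 → 1  (bit 1 = 1)
position 10: 000 → 1  (bit 0 = 1)
bits b7..b0 = 10101111 = 175

175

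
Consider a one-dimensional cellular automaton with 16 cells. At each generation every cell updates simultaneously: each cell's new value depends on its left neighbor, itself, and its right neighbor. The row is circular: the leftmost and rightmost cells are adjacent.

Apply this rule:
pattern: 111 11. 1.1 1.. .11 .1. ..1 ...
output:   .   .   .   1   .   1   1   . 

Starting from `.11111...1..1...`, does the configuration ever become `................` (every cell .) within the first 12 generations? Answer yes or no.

1.....1.111111..
11...11.......11
..1.1..1.....1..
.11.11111...111.
1........1.1...1
.1......11.11.1.
111....1......11
...1..111....1..
..1111...1..111.
.1....1.1111...1
.11..11.....1.11
...11..1...11...
generation 12 is ...11..1...11..., still not uniform .

no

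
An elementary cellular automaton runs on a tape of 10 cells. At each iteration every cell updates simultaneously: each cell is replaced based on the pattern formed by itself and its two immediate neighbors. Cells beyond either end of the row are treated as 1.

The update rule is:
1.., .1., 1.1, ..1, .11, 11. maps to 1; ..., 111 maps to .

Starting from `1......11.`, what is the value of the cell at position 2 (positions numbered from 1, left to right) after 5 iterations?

11....1111
.11..11...
11111111.1
.......111
1.....11..
position 2 holds .

.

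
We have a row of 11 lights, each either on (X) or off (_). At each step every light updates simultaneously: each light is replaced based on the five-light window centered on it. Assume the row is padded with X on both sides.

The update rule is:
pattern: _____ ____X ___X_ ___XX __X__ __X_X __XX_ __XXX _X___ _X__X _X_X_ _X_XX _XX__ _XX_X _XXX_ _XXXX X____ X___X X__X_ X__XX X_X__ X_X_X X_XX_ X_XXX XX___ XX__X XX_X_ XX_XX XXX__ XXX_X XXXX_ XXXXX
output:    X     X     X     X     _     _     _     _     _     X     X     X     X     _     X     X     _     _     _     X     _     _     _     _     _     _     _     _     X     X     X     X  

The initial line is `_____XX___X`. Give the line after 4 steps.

step 1: __XXX_X__X_
step 2: _X_XX__X__X
step 3: __X_X___XX_
step 4: ___X___X___

___X___X___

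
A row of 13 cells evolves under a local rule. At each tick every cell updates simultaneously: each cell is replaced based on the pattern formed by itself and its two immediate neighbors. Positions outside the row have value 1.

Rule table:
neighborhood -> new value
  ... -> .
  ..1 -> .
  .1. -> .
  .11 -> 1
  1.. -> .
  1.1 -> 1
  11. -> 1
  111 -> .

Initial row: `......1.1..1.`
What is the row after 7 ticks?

............1

tick 1: .......1....1
tick 2: ............1
tick 3: ............1  (fixed point — unchanged through tick 7)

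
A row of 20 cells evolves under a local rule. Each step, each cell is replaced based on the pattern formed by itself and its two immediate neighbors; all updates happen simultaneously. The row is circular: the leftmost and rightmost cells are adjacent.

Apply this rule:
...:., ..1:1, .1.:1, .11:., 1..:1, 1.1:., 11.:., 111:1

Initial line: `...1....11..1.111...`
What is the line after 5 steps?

111.1..1..11111.111.

step 1: ..111..1..111..1.1..
step 2: .1.1.11111.1.111.11.
step 3: 11.1..111..1..1....1
step 4: 1..111.1.1111111..1.
step 5: 111.1..1..11111.111.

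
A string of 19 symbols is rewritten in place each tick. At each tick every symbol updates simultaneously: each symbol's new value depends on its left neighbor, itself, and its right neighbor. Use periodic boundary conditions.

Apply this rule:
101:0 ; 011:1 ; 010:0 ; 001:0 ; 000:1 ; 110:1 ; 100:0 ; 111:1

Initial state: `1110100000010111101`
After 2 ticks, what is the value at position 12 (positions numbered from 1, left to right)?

tick 1: 1110001111000111101
tick 2: 1110101111010111101
position 12 holds 1

1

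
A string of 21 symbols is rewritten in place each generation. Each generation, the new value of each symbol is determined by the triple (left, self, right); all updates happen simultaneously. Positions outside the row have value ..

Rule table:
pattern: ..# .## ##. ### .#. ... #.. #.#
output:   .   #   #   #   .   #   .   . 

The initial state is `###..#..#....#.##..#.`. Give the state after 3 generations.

###.#####.##...##.###

###.......##...##....
###.#####.##.#.##.###
###.#####.##...##.###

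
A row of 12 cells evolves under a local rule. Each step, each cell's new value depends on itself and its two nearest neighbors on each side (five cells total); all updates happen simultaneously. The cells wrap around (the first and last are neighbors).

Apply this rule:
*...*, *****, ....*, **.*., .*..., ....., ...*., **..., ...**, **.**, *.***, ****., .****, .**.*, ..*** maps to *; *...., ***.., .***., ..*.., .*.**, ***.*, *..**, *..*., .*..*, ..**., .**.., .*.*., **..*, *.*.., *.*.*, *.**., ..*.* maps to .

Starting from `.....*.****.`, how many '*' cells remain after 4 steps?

step 1: .****..***.*
step 2: .***...*..*.
step 3: .*..***.....
step 4: *...*..*.***
count of *: 6

6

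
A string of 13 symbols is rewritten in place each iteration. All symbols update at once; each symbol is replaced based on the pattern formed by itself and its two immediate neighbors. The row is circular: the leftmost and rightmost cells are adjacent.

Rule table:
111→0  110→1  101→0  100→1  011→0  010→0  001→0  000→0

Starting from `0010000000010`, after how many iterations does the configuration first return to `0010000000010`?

0001000000001
1000100000000
0100010000000
0010001000000
0001000100000
0000100010000
0000010001000
0000001000100
0000000100010
0000000010001
1000000001000
0100000000100
0010000000010

13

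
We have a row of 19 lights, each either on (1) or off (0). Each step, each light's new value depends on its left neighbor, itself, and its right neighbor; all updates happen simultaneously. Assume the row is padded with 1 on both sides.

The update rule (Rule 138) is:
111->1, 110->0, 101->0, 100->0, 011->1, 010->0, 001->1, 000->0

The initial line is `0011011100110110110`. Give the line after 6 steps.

step 1: 0110011001100100100
step 2: 0100110011001001001
step 3: 0001100110010010011
step 4: 0011001100100100111
step 5: 0110011001001001111
step 6: 0100110010010011111

0100110010010011111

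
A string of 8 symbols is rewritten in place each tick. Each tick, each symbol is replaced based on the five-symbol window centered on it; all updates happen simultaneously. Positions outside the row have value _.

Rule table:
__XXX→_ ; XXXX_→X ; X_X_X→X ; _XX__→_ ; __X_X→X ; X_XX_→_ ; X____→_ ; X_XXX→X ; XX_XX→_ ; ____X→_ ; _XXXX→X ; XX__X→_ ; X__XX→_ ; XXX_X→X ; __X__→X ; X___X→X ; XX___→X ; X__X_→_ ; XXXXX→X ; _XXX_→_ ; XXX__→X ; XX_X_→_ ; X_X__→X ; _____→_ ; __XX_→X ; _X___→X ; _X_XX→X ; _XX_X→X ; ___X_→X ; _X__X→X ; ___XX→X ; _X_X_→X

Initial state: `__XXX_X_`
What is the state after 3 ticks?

__X___X_

tick 1: _X__X_XX
tick 2: XXX_XX__
tick 3: __X___X_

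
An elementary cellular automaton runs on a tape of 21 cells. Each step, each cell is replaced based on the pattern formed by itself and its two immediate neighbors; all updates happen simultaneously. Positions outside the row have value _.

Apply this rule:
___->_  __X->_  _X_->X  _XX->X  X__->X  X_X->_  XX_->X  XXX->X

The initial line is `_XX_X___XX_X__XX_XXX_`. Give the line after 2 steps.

_XX_XXX_XX_XX_XX_XXXX

_XX_XX__XX_XX_XX_XXXX
_XX_XXX_XX_XX_XX_XXXX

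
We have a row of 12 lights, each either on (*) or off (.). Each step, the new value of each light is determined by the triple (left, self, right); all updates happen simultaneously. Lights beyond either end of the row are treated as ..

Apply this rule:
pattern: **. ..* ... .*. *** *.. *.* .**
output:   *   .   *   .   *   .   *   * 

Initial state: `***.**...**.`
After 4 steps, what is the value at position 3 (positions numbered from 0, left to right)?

step 1: ******.*.**.
step 2: *******.***.
step 3: ***********.
step 4: ***********.
position 3 holds *

*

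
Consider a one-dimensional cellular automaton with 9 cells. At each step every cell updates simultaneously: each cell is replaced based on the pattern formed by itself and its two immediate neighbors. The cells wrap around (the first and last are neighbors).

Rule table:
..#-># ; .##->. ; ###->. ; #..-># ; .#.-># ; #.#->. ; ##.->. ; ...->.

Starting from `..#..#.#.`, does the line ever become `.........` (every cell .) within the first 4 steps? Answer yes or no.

yes

.#####.##
.........
all cells are . at step 2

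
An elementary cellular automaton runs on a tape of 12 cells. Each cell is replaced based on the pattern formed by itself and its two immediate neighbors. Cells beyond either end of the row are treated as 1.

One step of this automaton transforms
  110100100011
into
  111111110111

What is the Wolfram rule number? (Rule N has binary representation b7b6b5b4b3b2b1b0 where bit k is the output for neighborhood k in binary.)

254

position 0: 111 → 1  (bit 7 = 1)
position 1: 110 → 1  (bit 6 = 1)
position 2: 101 → 1  (bit 5 = 1)
position 4: 100 → 1  (bit 4 = 1)
position 10: 011 → 1  (bit 3 = 1)
position 3: 010 → 1  (bit 2 = 1)
position 5: 001 → 1  (bit 1 = 1)
position 8: 000 → 0  (bit 0 = 0)
bits b7..b0 = 11111110 = 254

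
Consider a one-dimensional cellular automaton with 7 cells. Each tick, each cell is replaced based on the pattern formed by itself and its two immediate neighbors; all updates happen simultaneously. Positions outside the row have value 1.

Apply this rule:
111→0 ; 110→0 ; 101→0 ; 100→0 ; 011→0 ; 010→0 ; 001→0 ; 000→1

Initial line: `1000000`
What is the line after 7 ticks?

0011110
0000000
0111110
0000000  (repeats tick 2; period 2)
tick 7: 0111110

0111110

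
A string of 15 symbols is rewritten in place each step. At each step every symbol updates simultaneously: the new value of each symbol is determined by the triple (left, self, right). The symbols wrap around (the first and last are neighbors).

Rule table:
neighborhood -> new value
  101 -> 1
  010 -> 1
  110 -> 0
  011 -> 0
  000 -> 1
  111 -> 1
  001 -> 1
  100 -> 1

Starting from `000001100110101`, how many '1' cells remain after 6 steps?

9

111110011001111
111101100110111
111010011001011
110111100111101
101011011011010
111100100100111
count of 1: 9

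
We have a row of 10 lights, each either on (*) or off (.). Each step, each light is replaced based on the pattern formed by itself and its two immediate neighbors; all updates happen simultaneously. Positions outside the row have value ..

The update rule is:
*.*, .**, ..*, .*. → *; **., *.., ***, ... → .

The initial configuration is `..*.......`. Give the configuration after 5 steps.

.**.......
**........
*.........
*.........  (fixed point — unchanged through step 5)

*.........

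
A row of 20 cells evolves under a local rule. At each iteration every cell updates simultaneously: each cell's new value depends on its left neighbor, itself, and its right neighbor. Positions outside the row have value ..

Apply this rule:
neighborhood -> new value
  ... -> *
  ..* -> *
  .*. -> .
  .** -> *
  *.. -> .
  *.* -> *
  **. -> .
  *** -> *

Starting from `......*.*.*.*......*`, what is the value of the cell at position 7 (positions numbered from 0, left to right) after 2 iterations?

.

iteration 1: ******.*.*.*..*****.
iteration 2: *****.*.*.*..*****..
position 7 holds .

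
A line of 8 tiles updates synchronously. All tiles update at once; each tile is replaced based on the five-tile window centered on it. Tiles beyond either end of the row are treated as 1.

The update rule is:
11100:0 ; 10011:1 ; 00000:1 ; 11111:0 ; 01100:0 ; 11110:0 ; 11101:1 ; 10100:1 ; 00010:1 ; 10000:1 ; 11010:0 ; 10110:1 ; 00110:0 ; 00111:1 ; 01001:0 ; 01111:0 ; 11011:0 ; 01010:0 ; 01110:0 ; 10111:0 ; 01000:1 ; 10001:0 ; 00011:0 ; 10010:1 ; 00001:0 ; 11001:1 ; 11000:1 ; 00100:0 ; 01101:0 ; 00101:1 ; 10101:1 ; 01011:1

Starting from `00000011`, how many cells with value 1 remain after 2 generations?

4

11110010
00001111
count of 1: 4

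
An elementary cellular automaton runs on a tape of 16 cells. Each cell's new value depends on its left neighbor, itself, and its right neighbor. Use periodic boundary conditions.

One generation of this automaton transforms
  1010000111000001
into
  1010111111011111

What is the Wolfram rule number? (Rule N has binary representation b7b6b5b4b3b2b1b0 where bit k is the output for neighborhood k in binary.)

position 8: 111 → 1  (bit 7 = 1)
position 0: 110 → 1  (bit 6 = 1)
position 1: 101 → 0  (bit 5 = 0)
position 3: 100 → 0  (bit 4 = 0)
position 7: 011 → 1  (bit 3 = 1)
position 2: 010 → 1  (bit 2 = 1)
position 6: 001 → 1  (bit 1 = 1)
position 4: 000 → 1  (bit 0 = 1)
bits b7..b0 = 11001111 = 207

207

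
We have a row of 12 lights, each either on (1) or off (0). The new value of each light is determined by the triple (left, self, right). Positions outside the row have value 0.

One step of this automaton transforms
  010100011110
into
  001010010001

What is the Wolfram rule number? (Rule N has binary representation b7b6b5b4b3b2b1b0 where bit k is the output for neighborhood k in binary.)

position 8: 111 → 0  (bit 7 = 0)
position 10: 110 → 0  (bit 6 = 0)
position 2: 101 → 1  (bit 5 = 1)
position 4: 100 → 1  (bit 4 = 1)
position 7: 011 → 1  (bit 3 = 1)
position 1: 010 → 0  (bit 2 = 0)
position 0: 001 → 0  (bit 1 = 0)
position 5: 000 → 0  (bit 0 = 0)
bits b7..b0 = 00111000 = 56

56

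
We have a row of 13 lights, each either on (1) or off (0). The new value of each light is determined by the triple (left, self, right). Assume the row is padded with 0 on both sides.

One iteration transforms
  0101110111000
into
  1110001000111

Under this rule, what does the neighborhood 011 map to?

At position 3 the neighborhood is 011; the next row has 0 there.

0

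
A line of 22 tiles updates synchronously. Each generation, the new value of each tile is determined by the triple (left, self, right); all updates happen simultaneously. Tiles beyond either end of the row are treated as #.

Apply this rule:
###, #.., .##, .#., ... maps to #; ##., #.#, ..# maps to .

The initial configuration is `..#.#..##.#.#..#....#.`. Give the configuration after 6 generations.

#.#.##.#..#.##.####.#.
..#.#..##.#.#..###..#.
#.#.##.#..#.##.##.#.#.
..#.#..##.#.#..#..#.#.
#.#.##.#..#.##.##.#.#.  (repeats generation 3; period 2)
generation 6: ..#.#..##.#.#..#..#.#.

..#.#..##.#.#..#..#.#.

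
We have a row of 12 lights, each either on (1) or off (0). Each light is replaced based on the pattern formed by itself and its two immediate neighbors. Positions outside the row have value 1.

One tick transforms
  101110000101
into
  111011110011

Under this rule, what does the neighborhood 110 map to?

1

At position 0 the neighborhood is 110; the next row has 1 there.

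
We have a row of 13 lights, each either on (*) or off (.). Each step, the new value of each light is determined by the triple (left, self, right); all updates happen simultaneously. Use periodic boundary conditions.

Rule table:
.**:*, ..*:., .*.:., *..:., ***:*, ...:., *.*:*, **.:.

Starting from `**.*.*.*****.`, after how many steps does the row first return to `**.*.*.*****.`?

*.*.*.*****.*
.*.*.*****.**
*.*.*****.**.
.*.*****.**.*
*.*****.**.*.
.*****.**.*.*
*****.**.*.*.
****.**.*.*.*
***.**.*.*.**
**.**.*.*.***
*.**.*.*.****
.**.*.*.*****
**.*.*.*****.

13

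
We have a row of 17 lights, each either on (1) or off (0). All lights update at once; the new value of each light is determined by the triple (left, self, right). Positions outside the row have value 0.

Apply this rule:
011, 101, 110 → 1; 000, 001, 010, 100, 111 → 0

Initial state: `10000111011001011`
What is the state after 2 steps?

00000011001000101

00000101111000111
00000011001000101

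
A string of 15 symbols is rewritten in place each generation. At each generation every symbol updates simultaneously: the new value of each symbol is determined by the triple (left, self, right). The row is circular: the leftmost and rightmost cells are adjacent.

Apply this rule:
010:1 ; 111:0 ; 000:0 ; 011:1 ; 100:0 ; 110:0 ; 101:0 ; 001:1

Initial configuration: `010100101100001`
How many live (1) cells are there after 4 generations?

7

010101101000011
010101001000110
110101011001100
100101010011001
count of 1: 7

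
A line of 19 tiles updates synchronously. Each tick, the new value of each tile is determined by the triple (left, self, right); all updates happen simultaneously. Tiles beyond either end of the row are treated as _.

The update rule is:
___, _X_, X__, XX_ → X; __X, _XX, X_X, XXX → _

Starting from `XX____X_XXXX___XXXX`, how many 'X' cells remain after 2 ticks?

10

_XXXX_X____XXX____X
____X_XXXX___XXXX_X
count of X: 10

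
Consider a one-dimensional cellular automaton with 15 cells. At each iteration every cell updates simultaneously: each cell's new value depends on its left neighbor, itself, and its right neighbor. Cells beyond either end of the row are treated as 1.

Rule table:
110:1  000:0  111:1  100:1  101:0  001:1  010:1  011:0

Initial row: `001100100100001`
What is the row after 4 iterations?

110111111110010
110011111111110
111101111111110
111100111111110

111100111111110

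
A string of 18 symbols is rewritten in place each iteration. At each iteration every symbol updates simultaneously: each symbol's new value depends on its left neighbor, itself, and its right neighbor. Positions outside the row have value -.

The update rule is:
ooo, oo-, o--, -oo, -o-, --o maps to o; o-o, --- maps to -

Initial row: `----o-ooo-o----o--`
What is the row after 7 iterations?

---oo-ooo-oo--ooo-
--ooo-ooo-oooooooo
-oooo-ooo-oooooooo
ooooo-ooo-oooooooo
ooooo-ooo-oooooooo  (fixed point — unchanged through iteration 7)

ooooo-ooo-oooooooo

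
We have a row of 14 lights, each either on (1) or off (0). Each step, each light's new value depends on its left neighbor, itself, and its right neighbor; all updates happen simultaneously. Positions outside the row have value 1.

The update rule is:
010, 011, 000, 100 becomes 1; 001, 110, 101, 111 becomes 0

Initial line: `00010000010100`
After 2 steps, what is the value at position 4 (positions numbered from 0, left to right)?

0

11011111010110
00010000010100
position 4 holds 0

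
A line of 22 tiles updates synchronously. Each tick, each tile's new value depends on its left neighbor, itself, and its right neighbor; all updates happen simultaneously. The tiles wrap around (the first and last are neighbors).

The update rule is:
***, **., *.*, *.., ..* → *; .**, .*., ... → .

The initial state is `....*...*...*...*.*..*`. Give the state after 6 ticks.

*..*.*.*.*.*.*.*.*.**.
.**.*.*.*.*.*.*.*.*.**
*.**.*.*.*.*.*.*.*.*.*
**.**.*.*.*.*.*.*.*.*.
.**.**.*.*.*.*.*.*.*.*
*.**.**.*.*.*.*.*.*.*.

*.**.**.*.*.*.*.*.*.*.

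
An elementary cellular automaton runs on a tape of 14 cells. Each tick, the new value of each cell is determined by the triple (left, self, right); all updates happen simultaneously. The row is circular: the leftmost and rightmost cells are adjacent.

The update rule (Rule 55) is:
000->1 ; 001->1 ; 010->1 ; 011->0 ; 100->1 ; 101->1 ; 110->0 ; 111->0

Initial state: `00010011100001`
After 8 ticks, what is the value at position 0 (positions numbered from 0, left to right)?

0

11111100011111
00000011100000
11111100011111  (repeats tick 1; period 2)
tick 8: 00000011100000
position 0 holds 0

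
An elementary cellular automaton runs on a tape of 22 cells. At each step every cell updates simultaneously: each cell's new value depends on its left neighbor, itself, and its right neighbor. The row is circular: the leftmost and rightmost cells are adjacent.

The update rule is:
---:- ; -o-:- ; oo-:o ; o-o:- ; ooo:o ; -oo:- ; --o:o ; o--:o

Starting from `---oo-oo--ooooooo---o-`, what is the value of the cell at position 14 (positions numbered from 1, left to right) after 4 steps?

-

--o-o--ooo-ooooooo-o-o
oo---oo-oo--oooooo----
-oo-o-o--ooo-oooooo--o
--o----oo-oo--ooooooo-
position 14 holds -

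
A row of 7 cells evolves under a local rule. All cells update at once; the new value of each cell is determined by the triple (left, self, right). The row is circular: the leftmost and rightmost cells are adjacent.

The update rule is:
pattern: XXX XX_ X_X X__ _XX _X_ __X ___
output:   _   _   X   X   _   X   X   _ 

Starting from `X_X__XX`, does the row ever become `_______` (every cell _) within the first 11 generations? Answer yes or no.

no

generation 1: _XXXX__
generation 2: X____X_
generation 3: XX__XXX
generation 4: __XX___
generation 5: _X__X__
generation 6: XXXXXX_
generation 7: ______X
generation 8: X____XX
generation 9: _X__X__  (repeats generation 5; period 4)
generation 11: ______X
generation 11 is ______X, still not uniform _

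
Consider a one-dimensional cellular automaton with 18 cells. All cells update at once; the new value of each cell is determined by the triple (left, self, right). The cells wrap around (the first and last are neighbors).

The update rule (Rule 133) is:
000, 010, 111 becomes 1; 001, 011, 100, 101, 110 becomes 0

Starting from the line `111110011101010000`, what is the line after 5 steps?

step 1: 011100001001010110
step 2: 001001101001010000
step 3: 101000001001010111
step 4: 001011101001010011
step 5: 001001001001010000

001001001001010000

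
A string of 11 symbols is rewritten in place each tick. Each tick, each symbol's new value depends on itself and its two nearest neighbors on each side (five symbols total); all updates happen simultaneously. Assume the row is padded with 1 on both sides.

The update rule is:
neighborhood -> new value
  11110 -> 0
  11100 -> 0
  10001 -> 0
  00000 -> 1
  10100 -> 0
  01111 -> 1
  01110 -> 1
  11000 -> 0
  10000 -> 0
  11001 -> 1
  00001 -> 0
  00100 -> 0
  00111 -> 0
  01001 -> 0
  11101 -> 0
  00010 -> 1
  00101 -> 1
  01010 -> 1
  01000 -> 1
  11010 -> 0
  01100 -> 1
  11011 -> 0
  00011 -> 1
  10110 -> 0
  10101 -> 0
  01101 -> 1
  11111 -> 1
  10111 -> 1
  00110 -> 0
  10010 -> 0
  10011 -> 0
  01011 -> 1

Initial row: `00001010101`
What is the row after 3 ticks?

tick 1: 00011101011
tick 2: 00101000111
tick 3: 10110101011

10110101011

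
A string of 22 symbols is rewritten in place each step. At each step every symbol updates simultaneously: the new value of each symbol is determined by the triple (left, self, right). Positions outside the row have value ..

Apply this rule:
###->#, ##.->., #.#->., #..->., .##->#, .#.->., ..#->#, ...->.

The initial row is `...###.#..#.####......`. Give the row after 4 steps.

..###....#..###.......
.###....#..###........
###....#..###.........
##....#..###..........

##....#..###..........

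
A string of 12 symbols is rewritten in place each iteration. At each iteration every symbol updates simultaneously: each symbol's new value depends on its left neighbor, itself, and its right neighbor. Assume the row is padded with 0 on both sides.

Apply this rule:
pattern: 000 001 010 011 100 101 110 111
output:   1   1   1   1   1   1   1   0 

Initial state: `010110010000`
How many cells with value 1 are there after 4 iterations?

2

111111111111
100000000001
111111111111  (repeats iteration 1; period 2)
iteration 4: 100000000001
count of 1: 2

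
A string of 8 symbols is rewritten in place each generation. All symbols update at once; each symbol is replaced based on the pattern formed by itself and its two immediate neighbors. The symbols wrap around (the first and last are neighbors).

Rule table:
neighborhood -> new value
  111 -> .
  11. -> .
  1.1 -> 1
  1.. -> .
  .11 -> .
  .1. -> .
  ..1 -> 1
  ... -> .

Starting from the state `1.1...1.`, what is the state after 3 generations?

.1...1.1
1...1.1.
...1.1.1

...1.1.1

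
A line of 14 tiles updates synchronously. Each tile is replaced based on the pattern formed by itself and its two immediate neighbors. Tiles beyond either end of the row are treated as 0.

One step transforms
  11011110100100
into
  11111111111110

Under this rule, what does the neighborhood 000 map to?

0

At position 13 the neighborhood is 000; the next row has 0 there.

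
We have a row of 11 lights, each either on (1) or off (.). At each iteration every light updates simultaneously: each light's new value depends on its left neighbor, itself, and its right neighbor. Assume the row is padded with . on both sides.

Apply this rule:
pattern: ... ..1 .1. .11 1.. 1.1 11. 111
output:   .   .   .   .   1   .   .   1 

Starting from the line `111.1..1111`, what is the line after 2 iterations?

.1...1..11.
..1...1...1

..1...1...1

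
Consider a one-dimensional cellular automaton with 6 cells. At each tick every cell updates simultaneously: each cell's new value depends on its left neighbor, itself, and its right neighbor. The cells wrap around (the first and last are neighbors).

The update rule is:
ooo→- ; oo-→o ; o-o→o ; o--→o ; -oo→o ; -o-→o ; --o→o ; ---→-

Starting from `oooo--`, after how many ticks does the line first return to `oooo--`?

tick 1: o--ooo
tick 2: oooo--

2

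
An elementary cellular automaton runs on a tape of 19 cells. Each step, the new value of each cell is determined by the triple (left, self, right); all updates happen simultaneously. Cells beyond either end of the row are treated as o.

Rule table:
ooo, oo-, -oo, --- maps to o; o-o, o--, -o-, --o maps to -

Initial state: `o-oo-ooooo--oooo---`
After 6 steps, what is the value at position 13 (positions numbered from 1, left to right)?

step 1: o-oo-ooooo--oooo-o-
step 2: o-oo-ooooo--oooo---  (repeats step 0; period 2)
step 6: o-oo-ooooo--oooo---
position 13 holds o

o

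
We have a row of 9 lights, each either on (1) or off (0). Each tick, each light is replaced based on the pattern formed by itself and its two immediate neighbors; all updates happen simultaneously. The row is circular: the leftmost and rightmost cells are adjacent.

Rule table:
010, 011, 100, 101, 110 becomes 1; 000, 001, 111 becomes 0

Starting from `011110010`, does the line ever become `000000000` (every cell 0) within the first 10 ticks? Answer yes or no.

no

tick 1: 010011011
tick 2: 111011111
tick 3: 001110000
tick 4: 001011000
tick 5: 001111100
tick 6: 001000110
tick 7: 001100111
tick 8: 101110101
tick 9: 111011111  (repeats tick 2; period 7)
tick 10: 001110000
tick 10 is 001110000, still not uniform 0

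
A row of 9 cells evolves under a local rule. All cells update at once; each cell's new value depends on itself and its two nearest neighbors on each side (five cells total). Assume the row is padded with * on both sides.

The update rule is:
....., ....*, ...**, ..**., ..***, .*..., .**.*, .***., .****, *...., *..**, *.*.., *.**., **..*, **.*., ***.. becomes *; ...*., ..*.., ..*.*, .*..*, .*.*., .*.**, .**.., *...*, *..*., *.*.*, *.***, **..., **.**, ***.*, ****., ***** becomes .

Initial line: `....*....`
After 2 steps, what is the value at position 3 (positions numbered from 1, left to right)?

.

.**..****
.*.****..
position 3 holds .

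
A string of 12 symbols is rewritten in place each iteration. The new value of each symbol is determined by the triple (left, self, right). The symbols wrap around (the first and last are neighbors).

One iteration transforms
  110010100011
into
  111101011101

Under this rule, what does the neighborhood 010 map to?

0

At position 4 the neighborhood is 010; the next row has 0 there.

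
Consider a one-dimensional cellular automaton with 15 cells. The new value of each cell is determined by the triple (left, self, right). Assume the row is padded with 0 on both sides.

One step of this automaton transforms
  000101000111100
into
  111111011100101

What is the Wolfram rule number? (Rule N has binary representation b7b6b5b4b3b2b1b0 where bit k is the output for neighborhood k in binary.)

111

position 10: 111 → 0  (bit 7 = 0)
position 12: 110 → 1  (bit 6 = 1)
position 4: 101 → 1  (bit 5 = 1)
position 6: 100 → 0  (bit 4 = 0)
position 9: 011 → 1  (bit 3 = 1)
position 3: 010 → 1  (bit 2 = 1)
position 2: 001 → 1  (bit 1 = 1)
position 0: 000 → 1  (bit 0 = 1)
bits b7..b0 = 01101111 = 111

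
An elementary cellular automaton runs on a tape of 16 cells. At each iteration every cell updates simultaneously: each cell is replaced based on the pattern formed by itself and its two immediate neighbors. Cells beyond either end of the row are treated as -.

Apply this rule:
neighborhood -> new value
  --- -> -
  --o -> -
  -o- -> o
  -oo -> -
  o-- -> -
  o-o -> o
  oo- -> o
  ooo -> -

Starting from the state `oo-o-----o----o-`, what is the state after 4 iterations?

iteration 1: -ooo-----o----o-
iteration 2: ---o-----o----o-
iteration 3: ---o-----o----o-  (fixed point — unchanged through iteration 4)

---o-----o----o-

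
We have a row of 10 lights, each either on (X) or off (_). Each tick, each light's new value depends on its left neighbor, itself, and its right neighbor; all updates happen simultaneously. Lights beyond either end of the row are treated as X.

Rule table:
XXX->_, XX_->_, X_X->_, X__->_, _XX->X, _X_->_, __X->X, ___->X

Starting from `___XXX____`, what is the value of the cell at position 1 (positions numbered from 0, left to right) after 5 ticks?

X

_XXX___XXX
_X___XXX__
___XXX___X
_XXX___XXX  (repeats tick 1; period 3)
tick 5: _X___XXX__
position 1 holds X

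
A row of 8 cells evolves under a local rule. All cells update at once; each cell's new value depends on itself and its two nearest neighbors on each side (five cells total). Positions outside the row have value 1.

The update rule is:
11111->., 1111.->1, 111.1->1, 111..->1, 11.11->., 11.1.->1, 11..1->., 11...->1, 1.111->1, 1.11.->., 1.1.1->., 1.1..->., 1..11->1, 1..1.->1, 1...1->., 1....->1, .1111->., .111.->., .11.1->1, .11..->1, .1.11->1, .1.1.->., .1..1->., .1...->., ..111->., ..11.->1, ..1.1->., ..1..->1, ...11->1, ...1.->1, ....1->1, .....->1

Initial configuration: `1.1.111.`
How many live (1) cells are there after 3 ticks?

11.11.1.
11..11.1
11.111.1
count of 1: 6

6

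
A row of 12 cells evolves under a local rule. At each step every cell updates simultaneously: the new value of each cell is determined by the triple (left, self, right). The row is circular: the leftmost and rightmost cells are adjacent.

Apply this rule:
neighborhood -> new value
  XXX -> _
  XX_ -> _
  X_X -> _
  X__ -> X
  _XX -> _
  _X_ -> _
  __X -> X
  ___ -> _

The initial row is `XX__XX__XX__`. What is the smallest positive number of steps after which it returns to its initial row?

__XX__XX__XX
XX__XX__XX__

2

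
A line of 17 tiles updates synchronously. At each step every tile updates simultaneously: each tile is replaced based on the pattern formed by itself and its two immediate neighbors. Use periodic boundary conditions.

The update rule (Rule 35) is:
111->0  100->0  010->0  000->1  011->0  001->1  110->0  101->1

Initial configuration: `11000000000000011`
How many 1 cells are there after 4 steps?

00011111111111100
11100000000000001
00001111111111110
11110000000000000
count of 1: 4

4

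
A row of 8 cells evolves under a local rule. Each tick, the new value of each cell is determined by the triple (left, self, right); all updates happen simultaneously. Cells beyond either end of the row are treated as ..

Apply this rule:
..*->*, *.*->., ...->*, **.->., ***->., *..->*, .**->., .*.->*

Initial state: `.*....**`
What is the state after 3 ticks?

******..

tick 1: ******..
tick 2: ......**
tick 3: ******..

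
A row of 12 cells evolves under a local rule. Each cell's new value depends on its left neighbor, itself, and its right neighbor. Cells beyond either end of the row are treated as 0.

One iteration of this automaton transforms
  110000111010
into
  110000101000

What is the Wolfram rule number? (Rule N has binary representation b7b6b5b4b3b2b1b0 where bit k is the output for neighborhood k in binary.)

position 7: 111 → 0  (bit 7 = 0)
position 1: 110 → 1  (bit 6 = 1)
position 9: 101 → 0  (bit 5 = 0)
position 2: 100 → 0  (bit 4 = 0)
position 0: 011 → 1  (bit 3 = 1)
position 10: 010 → 0  (bit 2 = 0)
position 5: 001 → 0  (bit 1 = 0)
position 3: 000 → 0  (bit 0 = 0)
bits b7..b0 = 01001000 = 72

72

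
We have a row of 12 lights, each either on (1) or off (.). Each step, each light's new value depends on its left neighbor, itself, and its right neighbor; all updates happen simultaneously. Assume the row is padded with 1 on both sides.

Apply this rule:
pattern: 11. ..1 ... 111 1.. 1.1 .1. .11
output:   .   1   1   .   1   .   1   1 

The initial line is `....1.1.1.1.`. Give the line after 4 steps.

11111.1.1.1.
......1.1.1.
1111111.1.1.
........1.1.

........1.1.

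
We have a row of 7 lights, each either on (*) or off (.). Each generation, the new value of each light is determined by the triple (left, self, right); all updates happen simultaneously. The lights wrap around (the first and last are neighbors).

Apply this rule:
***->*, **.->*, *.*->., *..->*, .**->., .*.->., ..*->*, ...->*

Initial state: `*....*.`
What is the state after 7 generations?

*****..

.****..
*.*****
*..****
***.***
***..**
*****.*
*****..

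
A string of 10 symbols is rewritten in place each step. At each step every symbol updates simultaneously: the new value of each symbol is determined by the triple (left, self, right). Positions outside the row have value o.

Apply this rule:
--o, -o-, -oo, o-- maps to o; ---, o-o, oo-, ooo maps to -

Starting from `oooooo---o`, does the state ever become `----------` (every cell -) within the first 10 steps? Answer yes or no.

no

step 1: ------o-oo
step 2: o----oo-o-
step 3: -o--oo--o-
step 4: -oooo-ooo-
step 5: -o----o---
step 6: -oo--ooo-o
step 7: -o-ooo---o
step 8: -o-o--o-oo
step 9: -o-oooo-o-
step 10: -o-o----o-
step 10 is -o-o----o-, still not uniform -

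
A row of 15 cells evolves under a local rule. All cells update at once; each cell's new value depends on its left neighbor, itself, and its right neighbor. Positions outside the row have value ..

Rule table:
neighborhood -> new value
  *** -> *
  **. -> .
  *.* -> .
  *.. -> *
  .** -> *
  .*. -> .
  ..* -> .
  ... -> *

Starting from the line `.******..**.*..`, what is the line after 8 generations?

***.*..*.**.*..

.*****.*.*...**
.****.....**.*.
.***.****.*...*
.**..***...**..
.*.*.**.**.*.**
.....*..*....*.
****..*..***..*
***.*..*.**.*..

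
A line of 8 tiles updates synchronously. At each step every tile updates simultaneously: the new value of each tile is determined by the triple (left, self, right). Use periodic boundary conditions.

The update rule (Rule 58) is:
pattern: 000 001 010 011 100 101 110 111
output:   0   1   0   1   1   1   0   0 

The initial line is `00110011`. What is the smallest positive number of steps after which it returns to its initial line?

8

11101110
10011001
01110111
11001100
10111011
01100110
11011101
00110011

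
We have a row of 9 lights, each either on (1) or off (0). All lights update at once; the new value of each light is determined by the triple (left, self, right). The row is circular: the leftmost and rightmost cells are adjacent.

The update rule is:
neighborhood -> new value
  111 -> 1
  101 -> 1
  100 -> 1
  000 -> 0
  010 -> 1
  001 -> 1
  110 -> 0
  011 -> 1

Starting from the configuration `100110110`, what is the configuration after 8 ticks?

111101101
111011011
110110111
101101111
011011111
110111110
101111101
011111011

011111011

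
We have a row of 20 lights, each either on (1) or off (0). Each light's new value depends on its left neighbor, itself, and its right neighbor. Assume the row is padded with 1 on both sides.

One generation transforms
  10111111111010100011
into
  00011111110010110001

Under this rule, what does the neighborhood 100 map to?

1

At position 15 the neighborhood is 100; the next row has 1 there.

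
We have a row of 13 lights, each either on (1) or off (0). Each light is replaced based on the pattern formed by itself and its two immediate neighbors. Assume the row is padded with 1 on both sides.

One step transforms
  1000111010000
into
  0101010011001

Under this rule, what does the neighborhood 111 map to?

1

At position 5 the neighborhood is 111; the next row has 1 there.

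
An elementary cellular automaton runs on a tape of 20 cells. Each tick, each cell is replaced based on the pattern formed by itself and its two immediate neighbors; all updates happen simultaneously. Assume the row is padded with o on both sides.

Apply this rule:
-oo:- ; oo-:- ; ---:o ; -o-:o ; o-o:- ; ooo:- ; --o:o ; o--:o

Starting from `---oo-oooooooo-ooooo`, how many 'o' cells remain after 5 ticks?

ooo-----------------
---ooooooooooooooooo
ooo-----------------  (repeats tick 1; period 2)
tick 5: ooo-----------------
count of o: 3

3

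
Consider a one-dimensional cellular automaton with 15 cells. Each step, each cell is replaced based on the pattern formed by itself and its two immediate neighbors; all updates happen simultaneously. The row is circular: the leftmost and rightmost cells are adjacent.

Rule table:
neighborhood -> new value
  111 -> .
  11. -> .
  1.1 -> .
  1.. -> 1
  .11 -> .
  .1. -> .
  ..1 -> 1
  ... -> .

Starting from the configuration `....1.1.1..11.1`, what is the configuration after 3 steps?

1..1.....11....
.11.1...1..1..1
.....1.1.11.11.

.....1.1.11.11.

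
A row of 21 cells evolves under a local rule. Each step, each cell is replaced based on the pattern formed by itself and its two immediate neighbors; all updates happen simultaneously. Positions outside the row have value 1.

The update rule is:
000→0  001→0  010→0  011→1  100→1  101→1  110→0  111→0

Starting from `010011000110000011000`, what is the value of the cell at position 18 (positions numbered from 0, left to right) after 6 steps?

101010100101000010100
010101010010100001010
101010101001010000101
010101010100101000011
101010101010010100010
010101010101001010001
position 18 holds 0

0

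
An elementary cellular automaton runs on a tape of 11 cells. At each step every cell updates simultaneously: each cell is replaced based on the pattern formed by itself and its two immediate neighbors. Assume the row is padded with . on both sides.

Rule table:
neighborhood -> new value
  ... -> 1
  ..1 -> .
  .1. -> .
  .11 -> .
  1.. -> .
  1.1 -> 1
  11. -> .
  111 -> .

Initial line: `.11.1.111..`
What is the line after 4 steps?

...1.1....1
11..1..11..
..........1
111111111..

111111111..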